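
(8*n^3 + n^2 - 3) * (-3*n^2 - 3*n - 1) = -24*n^5 - 27*n^4 - 11*n^3 + 8*n^2 + 9*n + 3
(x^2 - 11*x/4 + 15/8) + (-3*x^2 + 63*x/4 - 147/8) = -2*x^2 + 13*x - 33/2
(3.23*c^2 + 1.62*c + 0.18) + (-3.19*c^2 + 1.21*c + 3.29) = 0.04*c^2 + 2.83*c + 3.47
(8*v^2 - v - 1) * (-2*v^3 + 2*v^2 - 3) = -16*v^5 + 18*v^4 - 26*v^2 + 3*v + 3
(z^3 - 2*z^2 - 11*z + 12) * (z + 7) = z^4 + 5*z^3 - 25*z^2 - 65*z + 84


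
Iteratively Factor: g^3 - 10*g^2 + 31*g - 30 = (g - 2)*(g^2 - 8*g + 15) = (g - 3)*(g - 2)*(g - 5)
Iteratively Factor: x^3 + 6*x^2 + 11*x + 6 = (x + 2)*(x^2 + 4*x + 3) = (x + 1)*(x + 2)*(x + 3)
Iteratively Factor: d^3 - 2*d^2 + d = (d - 1)*(d^2 - d) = d*(d - 1)*(d - 1)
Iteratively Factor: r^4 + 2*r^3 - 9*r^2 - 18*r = (r)*(r^3 + 2*r^2 - 9*r - 18) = r*(r - 3)*(r^2 + 5*r + 6) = r*(r - 3)*(r + 3)*(r + 2)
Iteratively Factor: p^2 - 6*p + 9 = (p - 3)*(p - 3)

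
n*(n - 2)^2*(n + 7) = n^4 + 3*n^3 - 24*n^2 + 28*n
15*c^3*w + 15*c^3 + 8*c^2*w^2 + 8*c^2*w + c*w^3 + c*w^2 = (3*c + w)*(5*c + w)*(c*w + c)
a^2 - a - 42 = (a - 7)*(a + 6)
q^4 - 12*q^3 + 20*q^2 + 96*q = q*(q - 8)*(q - 6)*(q + 2)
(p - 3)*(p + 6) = p^2 + 3*p - 18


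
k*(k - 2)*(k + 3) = k^3 + k^2 - 6*k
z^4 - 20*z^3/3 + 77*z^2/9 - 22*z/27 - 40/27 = (z - 5)*(z - 4/3)*(z - 2/3)*(z + 1/3)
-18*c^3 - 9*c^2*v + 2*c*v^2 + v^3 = (-3*c + v)*(2*c + v)*(3*c + v)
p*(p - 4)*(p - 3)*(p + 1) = p^4 - 6*p^3 + 5*p^2 + 12*p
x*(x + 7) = x^2 + 7*x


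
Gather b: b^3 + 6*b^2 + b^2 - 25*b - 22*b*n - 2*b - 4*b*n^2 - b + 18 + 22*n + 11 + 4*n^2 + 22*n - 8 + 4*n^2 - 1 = b^3 + 7*b^2 + b*(-4*n^2 - 22*n - 28) + 8*n^2 + 44*n + 20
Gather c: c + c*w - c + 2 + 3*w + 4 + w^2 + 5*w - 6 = c*w + w^2 + 8*w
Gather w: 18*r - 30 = 18*r - 30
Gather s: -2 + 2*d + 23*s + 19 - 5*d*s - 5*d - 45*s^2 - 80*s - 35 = -3*d - 45*s^2 + s*(-5*d - 57) - 18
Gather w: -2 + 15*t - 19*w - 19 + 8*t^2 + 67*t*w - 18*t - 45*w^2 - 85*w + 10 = 8*t^2 - 3*t - 45*w^2 + w*(67*t - 104) - 11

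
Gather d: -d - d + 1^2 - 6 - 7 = -2*d - 12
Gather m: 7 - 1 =6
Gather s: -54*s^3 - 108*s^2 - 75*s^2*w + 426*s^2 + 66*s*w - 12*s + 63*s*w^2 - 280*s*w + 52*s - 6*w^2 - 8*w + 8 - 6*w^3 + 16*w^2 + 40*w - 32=-54*s^3 + s^2*(318 - 75*w) + s*(63*w^2 - 214*w + 40) - 6*w^3 + 10*w^2 + 32*w - 24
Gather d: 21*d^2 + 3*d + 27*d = 21*d^2 + 30*d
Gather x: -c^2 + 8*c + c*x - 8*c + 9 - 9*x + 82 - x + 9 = -c^2 + x*(c - 10) + 100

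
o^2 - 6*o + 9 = (o - 3)^2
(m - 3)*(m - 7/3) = m^2 - 16*m/3 + 7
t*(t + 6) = t^2 + 6*t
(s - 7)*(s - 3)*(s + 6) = s^3 - 4*s^2 - 39*s + 126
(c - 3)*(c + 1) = c^2 - 2*c - 3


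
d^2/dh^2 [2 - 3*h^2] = -6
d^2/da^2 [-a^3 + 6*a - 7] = -6*a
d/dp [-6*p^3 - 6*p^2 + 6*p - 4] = -18*p^2 - 12*p + 6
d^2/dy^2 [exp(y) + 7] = exp(y)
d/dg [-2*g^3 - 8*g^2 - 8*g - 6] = -6*g^2 - 16*g - 8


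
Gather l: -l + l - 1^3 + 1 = 0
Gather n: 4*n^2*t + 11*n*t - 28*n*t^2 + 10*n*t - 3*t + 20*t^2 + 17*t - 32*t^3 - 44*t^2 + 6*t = 4*n^2*t + n*(-28*t^2 + 21*t) - 32*t^3 - 24*t^2 + 20*t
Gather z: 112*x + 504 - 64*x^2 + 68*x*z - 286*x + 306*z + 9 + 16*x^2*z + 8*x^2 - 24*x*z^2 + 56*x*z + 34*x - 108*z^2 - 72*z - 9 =-56*x^2 - 140*x + z^2*(-24*x - 108) + z*(16*x^2 + 124*x + 234) + 504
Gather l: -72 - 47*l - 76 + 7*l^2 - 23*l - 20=7*l^2 - 70*l - 168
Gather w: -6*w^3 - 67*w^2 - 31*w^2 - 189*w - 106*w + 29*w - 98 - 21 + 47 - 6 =-6*w^3 - 98*w^2 - 266*w - 78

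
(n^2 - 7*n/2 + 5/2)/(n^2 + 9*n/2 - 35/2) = (n - 1)/(n + 7)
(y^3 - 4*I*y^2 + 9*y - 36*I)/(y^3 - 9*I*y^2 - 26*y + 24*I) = (y + 3*I)/(y - 2*I)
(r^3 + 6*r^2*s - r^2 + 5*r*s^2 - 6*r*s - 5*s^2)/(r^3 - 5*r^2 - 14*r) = (-r^3 - 6*r^2*s + r^2 - 5*r*s^2 + 6*r*s + 5*s^2)/(r*(-r^2 + 5*r + 14))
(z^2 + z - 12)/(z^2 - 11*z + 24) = (z + 4)/(z - 8)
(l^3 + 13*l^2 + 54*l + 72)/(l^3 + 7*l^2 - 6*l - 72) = (l + 3)/(l - 3)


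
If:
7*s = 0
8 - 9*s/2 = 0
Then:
No Solution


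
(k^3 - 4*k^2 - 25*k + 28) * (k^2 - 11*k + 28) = k^5 - 15*k^4 + 47*k^3 + 191*k^2 - 1008*k + 784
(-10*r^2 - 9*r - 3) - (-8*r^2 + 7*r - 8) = -2*r^2 - 16*r + 5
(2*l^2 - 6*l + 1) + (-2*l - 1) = 2*l^2 - 8*l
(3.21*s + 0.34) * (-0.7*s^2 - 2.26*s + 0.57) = -2.247*s^3 - 7.4926*s^2 + 1.0613*s + 0.1938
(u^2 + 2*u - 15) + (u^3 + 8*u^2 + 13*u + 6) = u^3 + 9*u^2 + 15*u - 9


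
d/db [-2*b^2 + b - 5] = 1 - 4*b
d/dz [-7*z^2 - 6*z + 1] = -14*z - 6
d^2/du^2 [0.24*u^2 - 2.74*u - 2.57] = 0.480000000000000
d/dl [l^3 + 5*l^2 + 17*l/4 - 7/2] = 3*l^2 + 10*l + 17/4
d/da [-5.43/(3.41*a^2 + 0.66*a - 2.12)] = (37.0326*a + 3.5838)/(3.41*a^2 + 0.66*a - 2.12)^2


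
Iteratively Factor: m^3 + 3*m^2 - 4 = (m + 2)*(m^2 + m - 2) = (m + 2)^2*(m - 1)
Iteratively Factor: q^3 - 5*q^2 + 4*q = (q - 4)*(q^2 - q) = q*(q - 4)*(q - 1)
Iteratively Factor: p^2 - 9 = (p + 3)*(p - 3)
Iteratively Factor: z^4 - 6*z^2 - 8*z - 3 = (z - 3)*(z^3 + 3*z^2 + 3*z + 1) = (z - 3)*(z + 1)*(z^2 + 2*z + 1) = (z - 3)*(z + 1)^2*(z + 1)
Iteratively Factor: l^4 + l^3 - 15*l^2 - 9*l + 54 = (l + 3)*(l^3 - 2*l^2 - 9*l + 18) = (l - 3)*(l + 3)*(l^2 + l - 6) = (l - 3)*(l - 2)*(l + 3)*(l + 3)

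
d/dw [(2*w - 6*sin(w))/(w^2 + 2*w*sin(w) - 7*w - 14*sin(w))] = 2*(-5*w^2*cos(w) - w^2 + 6*w*sin(w) + 35*w*cos(w) + 6*sin(w)^2 - 35*sin(w))/((w - 7)^2*(w + 2*sin(w))^2)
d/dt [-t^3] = -3*t^2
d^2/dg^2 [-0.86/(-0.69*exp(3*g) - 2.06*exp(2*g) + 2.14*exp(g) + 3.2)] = ((-5.3406*exp(2*g) - 7.0864*exp(g) + 1.8404)*(0.69*exp(3*g) + 2.06*exp(2*g) - 2.14*exp(g) - 3.2) + 0.86*(2.07*exp(2*g) + 4.12*exp(g) - 2.14)*(4.14*exp(2*g) + 8.24*exp(g) - 4.28)*exp(g))*exp(g)/(0.69*exp(3*g) + 2.06*exp(2*g) - 2.14*exp(g) - 3.2)^3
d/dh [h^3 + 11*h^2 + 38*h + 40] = 3*h^2 + 22*h + 38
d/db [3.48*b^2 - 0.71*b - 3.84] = 6.96*b - 0.71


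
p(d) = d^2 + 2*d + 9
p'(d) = 2*d + 2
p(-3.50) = 14.25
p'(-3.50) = -5.00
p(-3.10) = 12.41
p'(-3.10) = -4.20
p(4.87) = 42.46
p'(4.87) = 11.74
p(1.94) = 16.64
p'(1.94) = 5.88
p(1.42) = 13.86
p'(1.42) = 4.84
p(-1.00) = 8.00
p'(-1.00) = 0.00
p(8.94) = 106.80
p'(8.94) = 19.88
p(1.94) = 16.64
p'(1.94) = 5.88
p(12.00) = 177.00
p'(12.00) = 26.00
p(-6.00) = 33.00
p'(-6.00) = -10.00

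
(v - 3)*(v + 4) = v^2 + v - 12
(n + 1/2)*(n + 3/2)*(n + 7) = n^3 + 9*n^2 + 59*n/4 + 21/4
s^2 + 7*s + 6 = (s + 1)*(s + 6)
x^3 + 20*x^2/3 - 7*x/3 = x*(x - 1/3)*(x + 7)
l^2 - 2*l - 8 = (l - 4)*(l + 2)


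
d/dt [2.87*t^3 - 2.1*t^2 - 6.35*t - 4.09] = 8.61*t^2 - 4.2*t - 6.35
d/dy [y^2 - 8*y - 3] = 2*y - 8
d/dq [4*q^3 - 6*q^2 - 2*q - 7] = 12*q^2 - 12*q - 2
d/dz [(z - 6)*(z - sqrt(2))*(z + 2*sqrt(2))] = 3*z^2 - 12*z + 2*sqrt(2)*z - 6*sqrt(2) - 4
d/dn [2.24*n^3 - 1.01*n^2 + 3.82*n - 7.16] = 6.72*n^2 - 2.02*n + 3.82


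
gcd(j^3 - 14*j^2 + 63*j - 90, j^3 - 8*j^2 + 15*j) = j^2 - 8*j + 15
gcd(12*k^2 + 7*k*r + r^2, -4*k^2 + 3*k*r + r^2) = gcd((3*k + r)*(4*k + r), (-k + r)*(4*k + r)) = 4*k + r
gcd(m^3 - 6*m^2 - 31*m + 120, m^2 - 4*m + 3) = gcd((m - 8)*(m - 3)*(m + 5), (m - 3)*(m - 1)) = m - 3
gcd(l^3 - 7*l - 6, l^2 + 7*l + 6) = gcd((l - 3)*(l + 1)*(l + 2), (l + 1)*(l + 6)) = l + 1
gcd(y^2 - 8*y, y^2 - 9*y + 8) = y - 8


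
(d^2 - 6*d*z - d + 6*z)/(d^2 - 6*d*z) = (d - 1)/d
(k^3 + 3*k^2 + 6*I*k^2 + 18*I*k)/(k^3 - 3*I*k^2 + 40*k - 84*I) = k*(k + 3)/(k^2 - 9*I*k - 14)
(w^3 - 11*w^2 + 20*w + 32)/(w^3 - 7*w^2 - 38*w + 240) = (w^2 - 3*w - 4)/(w^2 + w - 30)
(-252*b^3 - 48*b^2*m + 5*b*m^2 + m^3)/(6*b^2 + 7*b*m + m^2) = (-42*b^2 - b*m + m^2)/(b + m)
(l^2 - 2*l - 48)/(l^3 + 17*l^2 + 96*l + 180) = (l - 8)/(l^2 + 11*l + 30)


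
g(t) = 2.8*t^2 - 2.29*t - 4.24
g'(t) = 5.6*t - 2.29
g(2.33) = 5.63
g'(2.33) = 10.76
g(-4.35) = 58.70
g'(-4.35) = -26.65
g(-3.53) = 38.73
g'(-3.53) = -22.06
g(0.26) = -4.65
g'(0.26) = -0.83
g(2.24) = 4.68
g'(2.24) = 10.25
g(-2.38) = 17.07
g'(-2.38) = -15.62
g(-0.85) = -0.27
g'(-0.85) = -7.05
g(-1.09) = 1.58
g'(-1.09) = -8.39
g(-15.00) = 660.11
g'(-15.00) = -86.29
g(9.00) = 201.95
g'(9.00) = 48.11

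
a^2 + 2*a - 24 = (a - 4)*(a + 6)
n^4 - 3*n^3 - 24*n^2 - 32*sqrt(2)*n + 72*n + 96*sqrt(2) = (n - 3)*(n - 4*sqrt(2))*(n + 2*sqrt(2))^2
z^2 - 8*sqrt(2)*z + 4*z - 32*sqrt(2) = (z + 4)*(z - 8*sqrt(2))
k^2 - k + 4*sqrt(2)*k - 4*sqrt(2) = (k - 1)*(k + 4*sqrt(2))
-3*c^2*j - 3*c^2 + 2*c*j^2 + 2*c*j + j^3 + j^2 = (-c + j)*(3*c + j)*(j + 1)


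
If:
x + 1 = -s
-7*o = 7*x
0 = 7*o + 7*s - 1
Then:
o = 4/7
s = -3/7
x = -4/7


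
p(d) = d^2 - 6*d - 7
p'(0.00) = -6.00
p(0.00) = -7.00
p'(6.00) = 6.00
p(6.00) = -7.00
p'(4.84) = 3.68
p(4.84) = -12.61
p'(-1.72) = -9.44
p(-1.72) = 6.28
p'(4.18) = 2.36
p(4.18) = -14.61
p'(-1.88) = -9.76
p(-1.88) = 7.81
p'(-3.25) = -12.50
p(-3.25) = 23.06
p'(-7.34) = -20.68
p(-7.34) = 90.92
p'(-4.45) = -14.90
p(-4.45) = 39.50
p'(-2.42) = -10.84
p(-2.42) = 13.38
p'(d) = 2*d - 6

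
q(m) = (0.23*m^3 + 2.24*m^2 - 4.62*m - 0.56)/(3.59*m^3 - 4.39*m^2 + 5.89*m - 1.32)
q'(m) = (-10.77*m^2 + 8.78*m - 5.89)*(0.23*m^3 + 2.24*m^2 - 4.62*m - 0.56)/(3.59*m^3 - 4.39*m^2 + 5.89*m - 1.32)^2 + (0.69*m^2 + 4.48*m - 4.62)/(3.59*m^3 - 4.39*m^2 + 5.89*m - 1.32)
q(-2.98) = -0.18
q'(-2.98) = -0.07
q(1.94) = 0.03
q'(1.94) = 0.29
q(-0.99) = -0.40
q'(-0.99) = -0.11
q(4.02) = 0.17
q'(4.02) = -0.00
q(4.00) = 0.17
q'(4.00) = -0.00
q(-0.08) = 0.10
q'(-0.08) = 3.09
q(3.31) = 0.17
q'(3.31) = 0.02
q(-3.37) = -0.15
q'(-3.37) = -0.06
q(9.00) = 0.13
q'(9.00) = -0.01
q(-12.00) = 0.00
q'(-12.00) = -0.01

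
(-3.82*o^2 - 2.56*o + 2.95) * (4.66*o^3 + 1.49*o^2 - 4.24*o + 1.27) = -17.8012*o^5 - 17.6214*o^4 + 26.1294*o^3 + 10.3985*o^2 - 15.7592*o + 3.7465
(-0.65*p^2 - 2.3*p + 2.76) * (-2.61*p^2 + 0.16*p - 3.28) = 1.6965*p^4 + 5.899*p^3 - 5.4396*p^2 + 7.9856*p - 9.0528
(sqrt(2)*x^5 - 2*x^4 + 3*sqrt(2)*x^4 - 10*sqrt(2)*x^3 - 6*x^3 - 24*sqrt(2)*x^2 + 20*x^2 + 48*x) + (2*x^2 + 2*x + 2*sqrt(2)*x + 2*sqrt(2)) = sqrt(2)*x^5 - 2*x^4 + 3*sqrt(2)*x^4 - 10*sqrt(2)*x^3 - 6*x^3 - 24*sqrt(2)*x^2 + 22*x^2 + 2*sqrt(2)*x + 50*x + 2*sqrt(2)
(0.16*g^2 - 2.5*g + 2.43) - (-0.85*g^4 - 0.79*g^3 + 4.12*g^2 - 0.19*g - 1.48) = 0.85*g^4 + 0.79*g^3 - 3.96*g^2 - 2.31*g + 3.91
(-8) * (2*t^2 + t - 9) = -16*t^2 - 8*t + 72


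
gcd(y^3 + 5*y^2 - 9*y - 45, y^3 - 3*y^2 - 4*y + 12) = y - 3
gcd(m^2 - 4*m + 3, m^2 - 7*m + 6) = m - 1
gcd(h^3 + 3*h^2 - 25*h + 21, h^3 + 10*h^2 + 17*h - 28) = h^2 + 6*h - 7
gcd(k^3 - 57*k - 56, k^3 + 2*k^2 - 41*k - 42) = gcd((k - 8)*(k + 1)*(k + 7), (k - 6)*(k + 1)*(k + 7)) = k^2 + 8*k + 7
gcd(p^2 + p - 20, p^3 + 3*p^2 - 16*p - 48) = p - 4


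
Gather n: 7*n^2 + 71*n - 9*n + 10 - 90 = 7*n^2 + 62*n - 80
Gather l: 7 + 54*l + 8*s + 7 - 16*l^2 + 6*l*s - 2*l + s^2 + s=-16*l^2 + l*(6*s + 52) + s^2 + 9*s + 14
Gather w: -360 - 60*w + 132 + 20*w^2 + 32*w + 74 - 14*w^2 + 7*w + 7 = 6*w^2 - 21*w - 147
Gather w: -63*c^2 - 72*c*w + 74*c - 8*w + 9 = -63*c^2 + 74*c + w*(-72*c - 8) + 9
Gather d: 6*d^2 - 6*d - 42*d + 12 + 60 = 6*d^2 - 48*d + 72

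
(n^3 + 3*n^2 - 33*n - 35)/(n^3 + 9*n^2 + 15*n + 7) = (n - 5)/(n + 1)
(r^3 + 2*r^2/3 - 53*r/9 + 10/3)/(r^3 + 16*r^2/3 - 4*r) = (r^2 + 4*r/3 - 5)/(r*(r + 6))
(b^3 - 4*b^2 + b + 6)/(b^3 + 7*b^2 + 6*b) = (b^2 - 5*b + 6)/(b*(b + 6))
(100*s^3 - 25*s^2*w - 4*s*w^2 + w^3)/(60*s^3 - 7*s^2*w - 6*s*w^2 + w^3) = (5*s + w)/(3*s + w)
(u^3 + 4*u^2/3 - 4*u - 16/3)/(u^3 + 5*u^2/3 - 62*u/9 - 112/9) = 3*(3*u^2 - 2*u - 8)/(9*u^2 - 3*u - 56)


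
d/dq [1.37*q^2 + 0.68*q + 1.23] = 2.74*q + 0.68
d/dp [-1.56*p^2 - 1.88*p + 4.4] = -3.12*p - 1.88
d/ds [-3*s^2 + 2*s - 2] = 2 - 6*s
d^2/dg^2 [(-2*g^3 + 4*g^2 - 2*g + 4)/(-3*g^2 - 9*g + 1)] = 4*(147*g^3 - 99*g^2 - 150*g - 161)/(27*g^6 + 243*g^5 + 702*g^4 + 567*g^3 - 234*g^2 + 27*g - 1)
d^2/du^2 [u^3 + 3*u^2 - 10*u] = 6*u + 6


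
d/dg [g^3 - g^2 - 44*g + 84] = 3*g^2 - 2*g - 44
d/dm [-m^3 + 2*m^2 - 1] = m*(4 - 3*m)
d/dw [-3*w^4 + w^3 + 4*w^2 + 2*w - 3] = -12*w^3 + 3*w^2 + 8*w + 2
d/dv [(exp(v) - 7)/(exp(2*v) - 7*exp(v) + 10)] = (-(exp(v) - 7)*(2*exp(v) - 7) + exp(2*v) - 7*exp(v) + 10)*exp(v)/(exp(2*v) - 7*exp(v) + 10)^2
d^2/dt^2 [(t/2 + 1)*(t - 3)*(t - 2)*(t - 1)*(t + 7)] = 10*t^3 + 18*t^2 - 87*t + 9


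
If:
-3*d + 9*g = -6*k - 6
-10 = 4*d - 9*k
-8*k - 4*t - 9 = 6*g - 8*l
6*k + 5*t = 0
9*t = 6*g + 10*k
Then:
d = -110/71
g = -104/71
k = 30/71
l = 111/568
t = -36/71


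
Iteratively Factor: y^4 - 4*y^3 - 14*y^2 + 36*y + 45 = (y - 5)*(y^3 + y^2 - 9*y - 9) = (y - 5)*(y + 1)*(y^2 - 9) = (y - 5)*(y - 3)*(y + 1)*(y + 3)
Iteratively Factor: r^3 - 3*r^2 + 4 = (r - 2)*(r^2 - r - 2) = (r - 2)*(r + 1)*(r - 2)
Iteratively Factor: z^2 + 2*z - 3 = (z + 3)*(z - 1)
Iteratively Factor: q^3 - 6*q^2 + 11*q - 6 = (q - 2)*(q^2 - 4*q + 3) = (q - 3)*(q - 2)*(q - 1)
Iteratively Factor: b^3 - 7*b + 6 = (b - 2)*(b^2 + 2*b - 3) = (b - 2)*(b + 3)*(b - 1)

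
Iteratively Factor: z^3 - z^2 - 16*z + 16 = (z + 4)*(z^2 - 5*z + 4) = (z - 4)*(z + 4)*(z - 1)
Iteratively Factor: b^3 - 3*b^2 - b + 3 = (b - 1)*(b^2 - 2*b - 3) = (b - 1)*(b + 1)*(b - 3)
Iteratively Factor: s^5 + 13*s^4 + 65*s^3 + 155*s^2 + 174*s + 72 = (s + 3)*(s^4 + 10*s^3 + 35*s^2 + 50*s + 24) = (s + 3)*(s + 4)*(s^3 + 6*s^2 + 11*s + 6) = (s + 3)^2*(s + 4)*(s^2 + 3*s + 2) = (s + 1)*(s + 3)^2*(s + 4)*(s + 2)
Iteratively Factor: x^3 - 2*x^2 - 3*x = (x + 1)*(x^2 - 3*x) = x*(x + 1)*(x - 3)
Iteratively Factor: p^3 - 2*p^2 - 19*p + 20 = (p - 1)*(p^2 - p - 20) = (p - 1)*(p + 4)*(p - 5)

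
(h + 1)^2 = h^2 + 2*h + 1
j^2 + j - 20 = (j - 4)*(j + 5)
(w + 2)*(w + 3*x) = w^2 + 3*w*x + 2*w + 6*x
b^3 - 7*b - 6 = (b - 3)*(b + 1)*(b + 2)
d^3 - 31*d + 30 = (d - 5)*(d - 1)*(d + 6)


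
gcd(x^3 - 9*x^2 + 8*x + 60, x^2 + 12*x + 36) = 1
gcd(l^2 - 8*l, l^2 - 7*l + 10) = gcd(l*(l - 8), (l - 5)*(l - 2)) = 1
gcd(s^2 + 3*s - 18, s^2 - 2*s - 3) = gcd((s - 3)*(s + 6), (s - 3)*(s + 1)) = s - 3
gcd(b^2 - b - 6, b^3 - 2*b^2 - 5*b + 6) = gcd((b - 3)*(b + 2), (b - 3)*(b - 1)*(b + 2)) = b^2 - b - 6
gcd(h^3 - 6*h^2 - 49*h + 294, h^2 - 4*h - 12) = h - 6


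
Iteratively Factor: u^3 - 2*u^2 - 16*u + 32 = (u + 4)*(u^2 - 6*u + 8) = (u - 2)*(u + 4)*(u - 4)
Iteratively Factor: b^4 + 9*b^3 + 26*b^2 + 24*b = (b)*(b^3 + 9*b^2 + 26*b + 24) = b*(b + 2)*(b^2 + 7*b + 12) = b*(b + 2)*(b + 3)*(b + 4)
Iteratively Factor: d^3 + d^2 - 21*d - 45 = (d + 3)*(d^2 - 2*d - 15) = (d - 5)*(d + 3)*(d + 3)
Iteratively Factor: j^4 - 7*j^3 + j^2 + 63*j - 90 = (j - 2)*(j^3 - 5*j^2 - 9*j + 45) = (j - 3)*(j - 2)*(j^2 - 2*j - 15) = (j - 5)*(j - 3)*(j - 2)*(j + 3)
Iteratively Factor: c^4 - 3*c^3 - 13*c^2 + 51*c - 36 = (c - 3)*(c^3 - 13*c + 12) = (c - 3)^2*(c^2 + 3*c - 4) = (c - 3)^2*(c + 4)*(c - 1)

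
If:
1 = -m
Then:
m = -1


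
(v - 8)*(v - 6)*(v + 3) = v^3 - 11*v^2 + 6*v + 144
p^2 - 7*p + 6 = (p - 6)*(p - 1)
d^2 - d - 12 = (d - 4)*(d + 3)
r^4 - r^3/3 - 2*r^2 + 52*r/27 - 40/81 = (r - 2/3)^3*(r + 5/3)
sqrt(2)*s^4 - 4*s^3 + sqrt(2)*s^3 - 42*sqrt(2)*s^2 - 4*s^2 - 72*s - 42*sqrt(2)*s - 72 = (s - 6*sqrt(2))*(s + sqrt(2))*(s + 3*sqrt(2))*(sqrt(2)*s + sqrt(2))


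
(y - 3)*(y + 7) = y^2 + 4*y - 21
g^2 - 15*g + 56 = (g - 8)*(g - 7)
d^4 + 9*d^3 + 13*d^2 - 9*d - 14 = (d - 1)*(d + 1)*(d + 2)*(d + 7)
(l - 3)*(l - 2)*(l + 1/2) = l^3 - 9*l^2/2 + 7*l/2 + 3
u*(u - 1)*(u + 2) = u^3 + u^2 - 2*u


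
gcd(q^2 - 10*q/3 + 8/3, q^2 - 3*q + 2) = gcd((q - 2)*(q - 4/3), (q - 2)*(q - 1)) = q - 2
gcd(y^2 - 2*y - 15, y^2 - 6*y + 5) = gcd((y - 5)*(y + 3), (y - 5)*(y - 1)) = y - 5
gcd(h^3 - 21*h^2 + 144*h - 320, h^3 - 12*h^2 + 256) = h^2 - 16*h + 64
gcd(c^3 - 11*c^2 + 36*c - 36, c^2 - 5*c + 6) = c^2 - 5*c + 6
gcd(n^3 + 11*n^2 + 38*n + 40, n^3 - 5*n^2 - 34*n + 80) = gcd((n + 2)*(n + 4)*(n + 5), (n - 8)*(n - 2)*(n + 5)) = n + 5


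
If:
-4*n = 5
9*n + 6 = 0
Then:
No Solution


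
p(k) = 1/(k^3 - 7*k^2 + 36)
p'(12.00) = 0.00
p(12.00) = 0.00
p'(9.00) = 0.00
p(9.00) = 0.01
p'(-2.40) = -0.15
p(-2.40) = -0.06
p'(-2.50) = -0.10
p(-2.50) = -0.04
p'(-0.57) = -0.01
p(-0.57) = 0.03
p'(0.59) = 0.01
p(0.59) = 0.03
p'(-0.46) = -0.01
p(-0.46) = 0.03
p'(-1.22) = -0.04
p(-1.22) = 0.04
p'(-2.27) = -0.34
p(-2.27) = -0.08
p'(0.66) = 0.01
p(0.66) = 0.03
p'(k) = (-3*k^2 + 14*k)/(k^3 - 7*k^2 + 36)^2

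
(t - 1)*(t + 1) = t^2 - 1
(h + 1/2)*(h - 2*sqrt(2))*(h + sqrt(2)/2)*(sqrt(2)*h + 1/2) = sqrt(2)*h^4 - 5*h^3/2 + sqrt(2)*h^3/2 - 11*sqrt(2)*h^2/4 - 5*h^2/4 - 11*sqrt(2)*h/8 - h - 1/2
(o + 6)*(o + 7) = o^2 + 13*o + 42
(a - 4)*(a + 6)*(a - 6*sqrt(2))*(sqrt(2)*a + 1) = sqrt(2)*a^4 - 11*a^3 + 2*sqrt(2)*a^3 - 30*sqrt(2)*a^2 - 22*a^2 - 12*sqrt(2)*a + 264*a + 144*sqrt(2)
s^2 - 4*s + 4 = (s - 2)^2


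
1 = 1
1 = 1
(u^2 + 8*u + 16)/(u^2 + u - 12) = (u + 4)/(u - 3)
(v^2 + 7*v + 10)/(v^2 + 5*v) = (v + 2)/v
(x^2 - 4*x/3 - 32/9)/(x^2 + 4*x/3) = (x - 8/3)/x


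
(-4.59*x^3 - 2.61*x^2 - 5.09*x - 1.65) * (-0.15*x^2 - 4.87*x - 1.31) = 0.6885*x^5 + 22.7448*x^4 + 19.4871*x^3 + 28.4549*x^2 + 14.7034*x + 2.1615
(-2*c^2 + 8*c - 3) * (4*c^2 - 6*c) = -8*c^4 + 44*c^3 - 60*c^2 + 18*c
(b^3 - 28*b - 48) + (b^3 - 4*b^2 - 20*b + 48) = 2*b^3 - 4*b^2 - 48*b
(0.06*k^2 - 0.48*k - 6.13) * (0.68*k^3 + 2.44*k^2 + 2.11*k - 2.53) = 0.0408*k^5 - 0.18*k^4 - 5.213*k^3 - 16.1218*k^2 - 11.7199*k + 15.5089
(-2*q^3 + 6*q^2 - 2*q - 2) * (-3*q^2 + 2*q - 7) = 6*q^5 - 22*q^4 + 32*q^3 - 40*q^2 + 10*q + 14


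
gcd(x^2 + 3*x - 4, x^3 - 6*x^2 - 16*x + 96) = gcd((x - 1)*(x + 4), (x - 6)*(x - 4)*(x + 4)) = x + 4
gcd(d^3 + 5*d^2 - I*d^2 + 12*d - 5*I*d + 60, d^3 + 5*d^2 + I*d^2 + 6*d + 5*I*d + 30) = d^2 + d*(5 + 3*I) + 15*I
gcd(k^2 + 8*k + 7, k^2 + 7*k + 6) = k + 1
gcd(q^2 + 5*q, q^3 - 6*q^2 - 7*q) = q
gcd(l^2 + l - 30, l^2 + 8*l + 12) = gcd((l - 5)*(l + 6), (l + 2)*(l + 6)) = l + 6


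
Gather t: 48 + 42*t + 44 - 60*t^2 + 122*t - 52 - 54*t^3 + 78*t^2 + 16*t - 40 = -54*t^3 + 18*t^2 + 180*t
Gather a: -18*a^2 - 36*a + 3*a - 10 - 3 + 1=-18*a^2 - 33*a - 12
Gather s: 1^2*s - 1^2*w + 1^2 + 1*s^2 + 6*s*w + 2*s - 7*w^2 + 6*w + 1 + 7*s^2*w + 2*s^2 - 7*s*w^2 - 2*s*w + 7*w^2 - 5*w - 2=s^2*(7*w + 3) + s*(-7*w^2 + 4*w + 3)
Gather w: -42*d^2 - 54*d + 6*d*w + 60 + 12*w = -42*d^2 - 54*d + w*(6*d + 12) + 60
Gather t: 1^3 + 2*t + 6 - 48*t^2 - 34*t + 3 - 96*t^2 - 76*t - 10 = -144*t^2 - 108*t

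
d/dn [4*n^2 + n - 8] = 8*n + 1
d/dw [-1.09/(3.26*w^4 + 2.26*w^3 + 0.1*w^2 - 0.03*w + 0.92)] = (14.2136*w^3 + 7.3902*w^2 + 0.218*w - 0.0327)/(3.26*w^4 + 2.26*w^3 + 0.1*w^2 - 0.03*w + 0.92)^2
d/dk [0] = 0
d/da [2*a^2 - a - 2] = 4*a - 1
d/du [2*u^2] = 4*u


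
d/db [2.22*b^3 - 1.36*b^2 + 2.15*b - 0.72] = 6.66*b^2 - 2.72*b + 2.15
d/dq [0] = 0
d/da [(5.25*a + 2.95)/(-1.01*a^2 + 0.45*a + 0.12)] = (5.3025*a^2 + 5.959*a - 0.6975)/(1.0201*a^4 - 0.909*a^3 - 0.0399*a^2 + 0.108*a + 0.0144)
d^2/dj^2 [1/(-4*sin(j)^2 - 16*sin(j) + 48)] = (sin(j)^4 + 3*sin(j)^3 + 29*sin(j)^2/2 + 6*sin(j) - 14)/(sin(j)^2 + 4*sin(j) - 12)^3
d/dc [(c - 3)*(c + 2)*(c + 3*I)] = 3*c^2 + c*(-2 + 6*I) - 6 - 3*I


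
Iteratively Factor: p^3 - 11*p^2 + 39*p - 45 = (p - 3)*(p^2 - 8*p + 15) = (p - 3)^2*(p - 5)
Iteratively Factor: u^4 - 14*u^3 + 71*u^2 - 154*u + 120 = (u - 4)*(u^3 - 10*u^2 + 31*u - 30) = (u - 4)*(u - 3)*(u^2 - 7*u + 10) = (u - 5)*(u - 4)*(u - 3)*(u - 2)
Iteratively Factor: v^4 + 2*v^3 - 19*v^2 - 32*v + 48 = (v - 4)*(v^3 + 6*v^2 + 5*v - 12) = (v - 4)*(v - 1)*(v^2 + 7*v + 12) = (v - 4)*(v - 1)*(v + 4)*(v + 3)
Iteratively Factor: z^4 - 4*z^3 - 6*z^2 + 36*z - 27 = (z + 3)*(z^3 - 7*z^2 + 15*z - 9) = (z - 3)*(z + 3)*(z^2 - 4*z + 3) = (z - 3)*(z - 1)*(z + 3)*(z - 3)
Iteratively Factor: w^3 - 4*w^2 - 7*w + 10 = (w - 1)*(w^2 - 3*w - 10) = (w - 1)*(w + 2)*(w - 5)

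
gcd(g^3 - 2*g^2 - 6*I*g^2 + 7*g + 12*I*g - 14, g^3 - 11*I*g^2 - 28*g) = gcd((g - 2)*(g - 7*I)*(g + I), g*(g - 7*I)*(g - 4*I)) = g - 7*I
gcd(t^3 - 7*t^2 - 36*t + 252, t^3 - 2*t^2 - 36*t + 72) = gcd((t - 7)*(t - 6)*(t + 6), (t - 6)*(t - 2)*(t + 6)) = t^2 - 36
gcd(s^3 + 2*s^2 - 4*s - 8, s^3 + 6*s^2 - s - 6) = 1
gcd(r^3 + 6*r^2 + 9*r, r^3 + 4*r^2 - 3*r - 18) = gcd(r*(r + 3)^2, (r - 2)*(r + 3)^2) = r^2 + 6*r + 9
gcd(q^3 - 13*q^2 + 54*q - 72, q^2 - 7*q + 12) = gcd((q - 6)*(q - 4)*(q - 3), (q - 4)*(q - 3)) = q^2 - 7*q + 12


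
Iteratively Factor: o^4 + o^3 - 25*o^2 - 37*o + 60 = (o + 3)*(o^3 - 2*o^2 - 19*o + 20) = (o + 3)*(o + 4)*(o^2 - 6*o + 5) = (o - 1)*(o + 3)*(o + 4)*(o - 5)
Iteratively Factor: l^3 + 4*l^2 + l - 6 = (l + 2)*(l^2 + 2*l - 3) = (l + 2)*(l + 3)*(l - 1)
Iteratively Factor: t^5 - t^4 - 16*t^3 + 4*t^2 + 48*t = (t - 4)*(t^4 + 3*t^3 - 4*t^2 - 12*t) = (t - 4)*(t - 2)*(t^3 + 5*t^2 + 6*t) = (t - 4)*(t - 2)*(t + 3)*(t^2 + 2*t) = t*(t - 4)*(t - 2)*(t + 3)*(t + 2)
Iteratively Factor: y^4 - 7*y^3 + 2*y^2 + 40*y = (y)*(y^3 - 7*y^2 + 2*y + 40) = y*(y - 4)*(y^2 - 3*y - 10) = y*(y - 4)*(y + 2)*(y - 5)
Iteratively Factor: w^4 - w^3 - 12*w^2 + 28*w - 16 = (w - 2)*(w^3 + w^2 - 10*w + 8) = (w - 2)*(w + 4)*(w^2 - 3*w + 2) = (w - 2)*(w - 1)*(w + 4)*(w - 2)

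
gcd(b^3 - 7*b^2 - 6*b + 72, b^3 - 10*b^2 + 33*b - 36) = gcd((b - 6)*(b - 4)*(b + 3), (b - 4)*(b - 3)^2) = b - 4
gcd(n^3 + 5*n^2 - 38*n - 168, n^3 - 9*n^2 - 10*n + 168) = n^2 - 2*n - 24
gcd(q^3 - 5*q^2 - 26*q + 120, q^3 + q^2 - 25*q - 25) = q + 5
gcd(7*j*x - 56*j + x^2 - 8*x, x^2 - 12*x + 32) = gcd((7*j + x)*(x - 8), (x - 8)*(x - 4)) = x - 8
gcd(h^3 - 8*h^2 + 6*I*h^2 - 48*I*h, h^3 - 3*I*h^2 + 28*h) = h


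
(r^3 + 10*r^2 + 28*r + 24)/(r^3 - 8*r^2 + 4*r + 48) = (r^2 + 8*r + 12)/(r^2 - 10*r + 24)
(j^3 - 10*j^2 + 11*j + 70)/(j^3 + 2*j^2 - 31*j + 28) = (j^3 - 10*j^2 + 11*j + 70)/(j^3 + 2*j^2 - 31*j + 28)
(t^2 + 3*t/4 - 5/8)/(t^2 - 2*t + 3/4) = (4*t + 5)/(2*(2*t - 3))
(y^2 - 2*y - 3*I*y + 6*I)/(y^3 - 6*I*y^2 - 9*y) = (y - 2)/(y*(y - 3*I))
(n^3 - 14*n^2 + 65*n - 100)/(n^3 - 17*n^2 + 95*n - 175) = (n - 4)/(n - 7)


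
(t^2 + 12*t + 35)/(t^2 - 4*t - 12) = (t^2 + 12*t + 35)/(t^2 - 4*t - 12)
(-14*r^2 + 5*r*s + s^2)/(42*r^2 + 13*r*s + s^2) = (-2*r + s)/(6*r + s)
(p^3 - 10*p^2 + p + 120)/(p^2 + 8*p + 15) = (p^2 - 13*p + 40)/(p + 5)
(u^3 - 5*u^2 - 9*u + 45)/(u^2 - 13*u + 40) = (u^2 - 9)/(u - 8)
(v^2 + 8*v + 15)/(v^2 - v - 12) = (v + 5)/(v - 4)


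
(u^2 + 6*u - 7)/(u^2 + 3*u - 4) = (u + 7)/(u + 4)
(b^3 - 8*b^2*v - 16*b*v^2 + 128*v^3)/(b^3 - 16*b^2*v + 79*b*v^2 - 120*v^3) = (b^2 - 16*v^2)/(b^2 - 8*b*v + 15*v^2)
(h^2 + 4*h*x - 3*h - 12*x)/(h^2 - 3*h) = (h + 4*x)/h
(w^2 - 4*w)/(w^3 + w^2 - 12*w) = (w - 4)/(w^2 + w - 12)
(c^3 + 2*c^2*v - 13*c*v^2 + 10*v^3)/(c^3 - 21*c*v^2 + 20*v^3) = (-c + 2*v)/(-c + 4*v)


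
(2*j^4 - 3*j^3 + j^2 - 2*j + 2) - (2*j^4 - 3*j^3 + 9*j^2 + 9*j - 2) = -8*j^2 - 11*j + 4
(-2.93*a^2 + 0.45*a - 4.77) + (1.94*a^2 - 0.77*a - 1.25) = -0.99*a^2 - 0.32*a - 6.02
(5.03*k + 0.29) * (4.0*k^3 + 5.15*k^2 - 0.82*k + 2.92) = 20.12*k^4 + 27.0645*k^3 - 2.6311*k^2 + 14.4498*k + 0.8468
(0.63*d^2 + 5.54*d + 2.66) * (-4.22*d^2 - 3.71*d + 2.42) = -2.6586*d^4 - 25.7161*d^3 - 30.254*d^2 + 3.5382*d + 6.4372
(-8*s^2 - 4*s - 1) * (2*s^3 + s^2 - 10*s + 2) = -16*s^5 - 16*s^4 + 74*s^3 + 23*s^2 + 2*s - 2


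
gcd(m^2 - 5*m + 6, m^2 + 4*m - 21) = m - 3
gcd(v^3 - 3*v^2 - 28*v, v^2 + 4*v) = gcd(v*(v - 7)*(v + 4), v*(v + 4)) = v^2 + 4*v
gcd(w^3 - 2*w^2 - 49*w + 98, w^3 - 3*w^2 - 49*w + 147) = w^2 - 49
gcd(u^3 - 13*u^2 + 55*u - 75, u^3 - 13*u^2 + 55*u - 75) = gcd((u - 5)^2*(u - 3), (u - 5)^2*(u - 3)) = u^3 - 13*u^2 + 55*u - 75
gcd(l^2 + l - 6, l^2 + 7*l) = 1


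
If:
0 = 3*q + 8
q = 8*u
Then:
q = -8/3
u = -1/3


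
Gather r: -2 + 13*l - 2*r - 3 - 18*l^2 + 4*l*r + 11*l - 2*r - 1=-18*l^2 + 24*l + r*(4*l - 4) - 6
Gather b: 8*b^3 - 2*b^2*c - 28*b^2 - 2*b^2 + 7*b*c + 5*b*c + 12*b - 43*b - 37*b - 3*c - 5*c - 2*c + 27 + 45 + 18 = 8*b^3 + b^2*(-2*c - 30) + b*(12*c - 68) - 10*c + 90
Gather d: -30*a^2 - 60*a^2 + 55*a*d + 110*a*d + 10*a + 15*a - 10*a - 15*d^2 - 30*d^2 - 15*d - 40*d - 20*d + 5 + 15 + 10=-90*a^2 + 15*a - 45*d^2 + d*(165*a - 75) + 30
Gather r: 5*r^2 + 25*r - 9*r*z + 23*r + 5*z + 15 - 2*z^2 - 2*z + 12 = 5*r^2 + r*(48 - 9*z) - 2*z^2 + 3*z + 27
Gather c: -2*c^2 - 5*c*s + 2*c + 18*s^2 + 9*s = -2*c^2 + c*(2 - 5*s) + 18*s^2 + 9*s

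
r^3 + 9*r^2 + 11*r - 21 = (r - 1)*(r + 3)*(r + 7)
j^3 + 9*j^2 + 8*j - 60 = (j - 2)*(j + 5)*(j + 6)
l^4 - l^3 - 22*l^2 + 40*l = l*(l - 4)*(l - 2)*(l + 5)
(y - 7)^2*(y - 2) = y^3 - 16*y^2 + 77*y - 98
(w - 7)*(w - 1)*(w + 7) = w^3 - w^2 - 49*w + 49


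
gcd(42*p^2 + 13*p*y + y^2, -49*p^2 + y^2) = 7*p + y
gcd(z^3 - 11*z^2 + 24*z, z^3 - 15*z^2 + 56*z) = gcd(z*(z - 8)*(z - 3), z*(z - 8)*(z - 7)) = z^2 - 8*z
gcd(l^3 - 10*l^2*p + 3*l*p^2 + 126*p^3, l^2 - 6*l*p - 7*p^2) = -l + 7*p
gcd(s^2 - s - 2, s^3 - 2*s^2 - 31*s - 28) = s + 1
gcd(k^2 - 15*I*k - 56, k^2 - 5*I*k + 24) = k - 8*I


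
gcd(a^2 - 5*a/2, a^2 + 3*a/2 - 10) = a - 5/2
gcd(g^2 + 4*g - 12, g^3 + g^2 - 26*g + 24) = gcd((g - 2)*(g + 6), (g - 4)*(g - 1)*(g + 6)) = g + 6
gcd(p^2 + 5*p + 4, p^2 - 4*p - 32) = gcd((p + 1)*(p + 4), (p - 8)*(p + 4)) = p + 4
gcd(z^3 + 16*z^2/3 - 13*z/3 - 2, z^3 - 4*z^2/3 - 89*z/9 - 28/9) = z + 1/3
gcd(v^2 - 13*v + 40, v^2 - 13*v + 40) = v^2 - 13*v + 40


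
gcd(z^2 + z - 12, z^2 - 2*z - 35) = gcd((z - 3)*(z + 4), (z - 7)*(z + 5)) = 1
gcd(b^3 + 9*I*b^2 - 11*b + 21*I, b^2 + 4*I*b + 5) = b - I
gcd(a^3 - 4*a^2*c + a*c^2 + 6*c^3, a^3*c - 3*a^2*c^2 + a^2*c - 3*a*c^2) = a - 3*c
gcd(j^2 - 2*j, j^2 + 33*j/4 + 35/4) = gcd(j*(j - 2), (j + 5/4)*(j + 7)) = 1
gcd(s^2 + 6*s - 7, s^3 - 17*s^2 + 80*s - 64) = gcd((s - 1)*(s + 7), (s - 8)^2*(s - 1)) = s - 1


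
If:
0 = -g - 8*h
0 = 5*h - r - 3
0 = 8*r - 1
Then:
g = -5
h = 5/8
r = 1/8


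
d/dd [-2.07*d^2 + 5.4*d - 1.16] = 5.4 - 4.14*d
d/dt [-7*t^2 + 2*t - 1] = 2 - 14*t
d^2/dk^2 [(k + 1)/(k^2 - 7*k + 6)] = 2*(3*(2 - k)*(k^2 - 7*k + 6) + (k + 1)*(2*k - 7)^2)/(k^2 - 7*k + 6)^3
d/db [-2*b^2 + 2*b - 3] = 2 - 4*b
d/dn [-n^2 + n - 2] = 1 - 2*n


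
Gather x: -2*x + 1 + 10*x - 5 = 8*x - 4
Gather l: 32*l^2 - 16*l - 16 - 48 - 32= 32*l^2 - 16*l - 96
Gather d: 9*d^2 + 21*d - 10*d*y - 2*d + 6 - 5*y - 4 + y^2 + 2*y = 9*d^2 + d*(19 - 10*y) + y^2 - 3*y + 2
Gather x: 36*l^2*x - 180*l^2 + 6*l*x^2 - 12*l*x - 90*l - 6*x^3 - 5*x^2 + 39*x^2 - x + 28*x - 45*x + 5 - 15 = -180*l^2 - 90*l - 6*x^3 + x^2*(6*l + 34) + x*(36*l^2 - 12*l - 18) - 10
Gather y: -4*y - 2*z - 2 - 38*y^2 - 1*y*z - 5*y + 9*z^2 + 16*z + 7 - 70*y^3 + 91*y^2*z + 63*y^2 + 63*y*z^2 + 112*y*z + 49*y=-70*y^3 + y^2*(91*z + 25) + y*(63*z^2 + 111*z + 40) + 9*z^2 + 14*z + 5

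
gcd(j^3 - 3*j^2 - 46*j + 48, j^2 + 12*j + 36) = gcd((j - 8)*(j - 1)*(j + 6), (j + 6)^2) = j + 6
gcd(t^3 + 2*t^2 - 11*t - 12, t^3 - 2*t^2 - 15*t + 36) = t^2 + t - 12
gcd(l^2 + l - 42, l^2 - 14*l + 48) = l - 6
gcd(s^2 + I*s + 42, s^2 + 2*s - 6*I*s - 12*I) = s - 6*I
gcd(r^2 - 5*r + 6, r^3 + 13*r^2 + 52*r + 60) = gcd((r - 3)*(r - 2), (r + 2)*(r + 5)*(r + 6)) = 1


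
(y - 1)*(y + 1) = y^2 - 1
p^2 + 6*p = p*(p + 6)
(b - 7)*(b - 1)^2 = b^3 - 9*b^2 + 15*b - 7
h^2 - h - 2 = (h - 2)*(h + 1)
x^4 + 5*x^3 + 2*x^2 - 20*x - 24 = (x - 2)*(x + 2)^2*(x + 3)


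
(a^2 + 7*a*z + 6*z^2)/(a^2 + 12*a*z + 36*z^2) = (a + z)/(a + 6*z)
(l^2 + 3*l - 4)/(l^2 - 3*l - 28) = (l - 1)/(l - 7)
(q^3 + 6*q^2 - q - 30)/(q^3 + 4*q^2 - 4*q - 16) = (q^2 + 8*q + 15)/(q^2 + 6*q + 8)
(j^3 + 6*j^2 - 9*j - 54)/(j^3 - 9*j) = (j + 6)/j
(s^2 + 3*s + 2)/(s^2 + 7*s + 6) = (s + 2)/(s + 6)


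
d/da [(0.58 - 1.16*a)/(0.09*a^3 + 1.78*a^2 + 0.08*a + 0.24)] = (0.2088*a^3 + 1.9082*a^2 - 2.0648*a - 0.3248)/(0.0081*a^6 + 0.3204*a^5 + 3.1828*a^4 + 0.328*a^3 + 0.8608*a^2 + 0.0384*a + 0.0576)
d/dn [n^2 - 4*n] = 2*n - 4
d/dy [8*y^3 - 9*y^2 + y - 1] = 24*y^2 - 18*y + 1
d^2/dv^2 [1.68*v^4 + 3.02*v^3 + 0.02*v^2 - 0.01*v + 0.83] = 20.16*v^2 + 18.12*v + 0.04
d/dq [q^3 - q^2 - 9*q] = 3*q^2 - 2*q - 9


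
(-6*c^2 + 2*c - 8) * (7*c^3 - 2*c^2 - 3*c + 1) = -42*c^5 + 26*c^4 - 42*c^3 + 4*c^2 + 26*c - 8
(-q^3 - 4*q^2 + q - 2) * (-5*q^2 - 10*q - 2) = 5*q^5 + 30*q^4 + 37*q^3 + 8*q^2 + 18*q + 4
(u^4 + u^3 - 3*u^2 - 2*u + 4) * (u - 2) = u^5 - u^4 - 5*u^3 + 4*u^2 + 8*u - 8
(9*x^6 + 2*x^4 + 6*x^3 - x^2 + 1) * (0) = 0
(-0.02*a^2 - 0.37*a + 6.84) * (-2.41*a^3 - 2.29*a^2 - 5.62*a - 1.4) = 0.0482*a^5 + 0.9375*a^4 - 15.5247*a^3 - 13.5562*a^2 - 37.9228*a - 9.576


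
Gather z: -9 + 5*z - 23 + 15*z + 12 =20*z - 20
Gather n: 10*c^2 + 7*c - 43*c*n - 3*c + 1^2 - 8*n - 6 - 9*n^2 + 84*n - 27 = 10*c^2 + 4*c - 9*n^2 + n*(76 - 43*c) - 32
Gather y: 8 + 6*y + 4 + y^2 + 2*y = y^2 + 8*y + 12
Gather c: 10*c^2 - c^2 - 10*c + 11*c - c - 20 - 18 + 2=9*c^2 - 36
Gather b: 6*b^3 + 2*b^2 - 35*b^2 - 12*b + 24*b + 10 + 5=6*b^3 - 33*b^2 + 12*b + 15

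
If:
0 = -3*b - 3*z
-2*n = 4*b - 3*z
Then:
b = -z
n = 7*z/2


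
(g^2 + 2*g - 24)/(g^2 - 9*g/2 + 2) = 2*(g + 6)/(2*g - 1)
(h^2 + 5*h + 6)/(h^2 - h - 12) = (h + 2)/(h - 4)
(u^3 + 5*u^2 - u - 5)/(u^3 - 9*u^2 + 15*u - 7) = (u^2 + 6*u + 5)/(u^2 - 8*u + 7)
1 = 1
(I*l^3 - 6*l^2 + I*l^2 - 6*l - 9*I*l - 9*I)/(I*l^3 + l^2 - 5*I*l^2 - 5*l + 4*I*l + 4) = (l^3 + l^2*(1 + 6*I) + l*(-9 + 6*I) - 9)/(l^3 + l^2*(-5 - I) + l*(4 + 5*I) - 4*I)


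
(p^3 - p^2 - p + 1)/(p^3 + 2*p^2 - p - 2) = (p - 1)/(p + 2)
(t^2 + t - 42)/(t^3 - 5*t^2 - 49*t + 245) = (t - 6)/(t^2 - 12*t + 35)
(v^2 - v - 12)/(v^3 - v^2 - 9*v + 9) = (v - 4)/(v^2 - 4*v + 3)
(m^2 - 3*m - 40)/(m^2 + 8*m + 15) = (m - 8)/(m + 3)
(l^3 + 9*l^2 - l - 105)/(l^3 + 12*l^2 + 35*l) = (l - 3)/l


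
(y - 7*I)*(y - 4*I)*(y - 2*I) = y^3 - 13*I*y^2 - 50*y + 56*I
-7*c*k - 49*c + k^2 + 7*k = (-7*c + k)*(k + 7)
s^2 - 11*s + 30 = (s - 6)*(s - 5)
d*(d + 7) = d^2 + 7*d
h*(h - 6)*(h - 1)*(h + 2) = h^4 - 5*h^3 - 8*h^2 + 12*h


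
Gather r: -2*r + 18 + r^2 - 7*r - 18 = r^2 - 9*r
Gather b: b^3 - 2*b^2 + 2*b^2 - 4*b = b^3 - 4*b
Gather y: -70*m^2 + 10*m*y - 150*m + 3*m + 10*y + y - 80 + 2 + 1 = -70*m^2 - 147*m + y*(10*m + 11) - 77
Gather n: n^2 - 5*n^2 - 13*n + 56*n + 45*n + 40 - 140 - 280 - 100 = -4*n^2 + 88*n - 480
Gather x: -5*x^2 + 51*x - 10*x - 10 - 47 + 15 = -5*x^2 + 41*x - 42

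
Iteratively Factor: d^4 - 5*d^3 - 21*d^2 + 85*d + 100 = (d + 1)*(d^3 - 6*d^2 - 15*d + 100) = (d - 5)*(d + 1)*(d^2 - d - 20) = (d - 5)*(d + 1)*(d + 4)*(d - 5)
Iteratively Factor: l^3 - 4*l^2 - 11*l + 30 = (l - 5)*(l^2 + l - 6) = (l - 5)*(l - 2)*(l + 3)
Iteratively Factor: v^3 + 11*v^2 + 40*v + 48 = (v + 3)*(v^2 + 8*v + 16) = (v + 3)*(v + 4)*(v + 4)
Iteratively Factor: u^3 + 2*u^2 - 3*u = (u - 1)*(u^2 + 3*u) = (u - 1)*(u + 3)*(u)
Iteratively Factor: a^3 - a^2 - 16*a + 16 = (a - 4)*(a^2 + 3*a - 4) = (a - 4)*(a + 4)*(a - 1)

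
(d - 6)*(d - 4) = d^2 - 10*d + 24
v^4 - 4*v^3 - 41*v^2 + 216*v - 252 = (v - 6)*(v - 3)*(v - 2)*(v + 7)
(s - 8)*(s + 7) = s^2 - s - 56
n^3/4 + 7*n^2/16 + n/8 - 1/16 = (n/4 + 1/4)*(n - 1/4)*(n + 1)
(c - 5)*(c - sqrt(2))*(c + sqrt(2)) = c^3 - 5*c^2 - 2*c + 10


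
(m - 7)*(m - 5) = m^2 - 12*m + 35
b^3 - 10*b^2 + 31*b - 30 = (b - 5)*(b - 3)*(b - 2)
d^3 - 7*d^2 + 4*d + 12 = (d - 6)*(d - 2)*(d + 1)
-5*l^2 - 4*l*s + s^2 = (-5*l + s)*(l + s)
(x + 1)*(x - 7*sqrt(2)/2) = x^2 - 7*sqrt(2)*x/2 + x - 7*sqrt(2)/2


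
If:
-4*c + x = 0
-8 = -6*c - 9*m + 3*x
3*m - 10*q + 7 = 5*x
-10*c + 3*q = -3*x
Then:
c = 29/34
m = 223/153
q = -29/51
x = 58/17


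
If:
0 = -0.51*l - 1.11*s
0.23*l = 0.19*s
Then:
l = 0.00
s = 0.00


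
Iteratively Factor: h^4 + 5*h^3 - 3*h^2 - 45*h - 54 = (h + 3)*(h^3 + 2*h^2 - 9*h - 18) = (h - 3)*(h + 3)*(h^2 + 5*h + 6) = (h - 3)*(h + 2)*(h + 3)*(h + 3)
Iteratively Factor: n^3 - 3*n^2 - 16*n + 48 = (n - 3)*(n^2 - 16) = (n - 4)*(n - 3)*(n + 4)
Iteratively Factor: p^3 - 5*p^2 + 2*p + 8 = (p + 1)*(p^2 - 6*p + 8) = (p - 2)*(p + 1)*(p - 4)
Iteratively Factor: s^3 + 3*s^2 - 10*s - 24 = (s - 3)*(s^2 + 6*s + 8) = (s - 3)*(s + 4)*(s + 2)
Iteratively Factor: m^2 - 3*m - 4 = (m + 1)*(m - 4)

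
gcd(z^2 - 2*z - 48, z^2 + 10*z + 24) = z + 6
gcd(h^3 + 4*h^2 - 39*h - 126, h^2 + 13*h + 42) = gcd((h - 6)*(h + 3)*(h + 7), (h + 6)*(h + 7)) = h + 7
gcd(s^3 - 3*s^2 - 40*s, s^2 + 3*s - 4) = 1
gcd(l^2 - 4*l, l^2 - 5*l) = l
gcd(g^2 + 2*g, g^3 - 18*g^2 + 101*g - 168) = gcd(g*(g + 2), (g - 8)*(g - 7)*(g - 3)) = 1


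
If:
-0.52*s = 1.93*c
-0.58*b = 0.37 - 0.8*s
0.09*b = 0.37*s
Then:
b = -0.96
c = 0.06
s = -0.23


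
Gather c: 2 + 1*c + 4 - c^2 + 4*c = -c^2 + 5*c + 6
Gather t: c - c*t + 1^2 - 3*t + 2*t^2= c + 2*t^2 + t*(-c - 3) + 1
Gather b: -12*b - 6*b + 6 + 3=9 - 18*b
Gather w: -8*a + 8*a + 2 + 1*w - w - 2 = 0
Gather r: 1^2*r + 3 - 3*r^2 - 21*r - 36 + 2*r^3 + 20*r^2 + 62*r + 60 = 2*r^3 + 17*r^2 + 42*r + 27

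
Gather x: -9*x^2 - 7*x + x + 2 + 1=-9*x^2 - 6*x + 3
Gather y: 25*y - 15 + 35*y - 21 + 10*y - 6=70*y - 42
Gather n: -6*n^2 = -6*n^2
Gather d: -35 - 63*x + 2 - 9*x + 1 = -72*x - 32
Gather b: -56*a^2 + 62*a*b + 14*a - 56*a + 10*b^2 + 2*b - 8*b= -56*a^2 - 42*a + 10*b^2 + b*(62*a - 6)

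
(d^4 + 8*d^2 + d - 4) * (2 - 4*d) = -4*d^5 + 2*d^4 - 32*d^3 + 12*d^2 + 18*d - 8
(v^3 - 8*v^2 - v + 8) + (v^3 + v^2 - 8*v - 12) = 2*v^3 - 7*v^2 - 9*v - 4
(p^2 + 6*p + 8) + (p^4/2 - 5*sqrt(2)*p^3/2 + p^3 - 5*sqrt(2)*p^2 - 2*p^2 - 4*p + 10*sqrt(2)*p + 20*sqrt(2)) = p^4/2 - 5*sqrt(2)*p^3/2 + p^3 - 5*sqrt(2)*p^2 - p^2 + 2*p + 10*sqrt(2)*p + 8 + 20*sqrt(2)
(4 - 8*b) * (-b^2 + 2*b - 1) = 8*b^3 - 20*b^2 + 16*b - 4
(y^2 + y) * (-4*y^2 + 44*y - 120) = -4*y^4 + 40*y^3 - 76*y^2 - 120*y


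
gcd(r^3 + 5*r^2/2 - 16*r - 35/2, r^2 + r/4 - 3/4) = r + 1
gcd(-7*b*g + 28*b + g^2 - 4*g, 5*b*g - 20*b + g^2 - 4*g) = g - 4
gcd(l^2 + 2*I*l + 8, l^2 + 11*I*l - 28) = l + 4*I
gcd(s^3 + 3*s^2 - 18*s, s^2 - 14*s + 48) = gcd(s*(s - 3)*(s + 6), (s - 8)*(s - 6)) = 1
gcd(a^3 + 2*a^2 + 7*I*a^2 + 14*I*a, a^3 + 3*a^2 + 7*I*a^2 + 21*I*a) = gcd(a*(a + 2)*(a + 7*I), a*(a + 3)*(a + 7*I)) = a^2 + 7*I*a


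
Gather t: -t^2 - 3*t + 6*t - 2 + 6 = -t^2 + 3*t + 4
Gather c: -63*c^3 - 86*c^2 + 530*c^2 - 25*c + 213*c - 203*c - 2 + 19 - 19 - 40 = -63*c^3 + 444*c^2 - 15*c - 42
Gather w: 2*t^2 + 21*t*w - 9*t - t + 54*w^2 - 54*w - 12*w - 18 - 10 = 2*t^2 - 10*t + 54*w^2 + w*(21*t - 66) - 28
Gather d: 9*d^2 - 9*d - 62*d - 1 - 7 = 9*d^2 - 71*d - 8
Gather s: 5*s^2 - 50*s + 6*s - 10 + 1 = 5*s^2 - 44*s - 9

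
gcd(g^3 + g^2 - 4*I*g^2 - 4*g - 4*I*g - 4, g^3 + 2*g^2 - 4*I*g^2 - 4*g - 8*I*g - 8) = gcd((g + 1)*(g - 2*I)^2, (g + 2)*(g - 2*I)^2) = g^2 - 4*I*g - 4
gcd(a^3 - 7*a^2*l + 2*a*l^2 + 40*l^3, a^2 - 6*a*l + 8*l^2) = a - 4*l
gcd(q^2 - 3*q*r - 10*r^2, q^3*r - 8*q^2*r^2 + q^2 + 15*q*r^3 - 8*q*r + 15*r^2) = q - 5*r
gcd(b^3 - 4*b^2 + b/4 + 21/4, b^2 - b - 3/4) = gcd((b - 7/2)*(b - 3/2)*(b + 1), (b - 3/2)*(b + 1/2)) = b - 3/2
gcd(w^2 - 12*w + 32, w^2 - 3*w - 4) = w - 4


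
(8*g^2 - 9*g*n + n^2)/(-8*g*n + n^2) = (-g + n)/n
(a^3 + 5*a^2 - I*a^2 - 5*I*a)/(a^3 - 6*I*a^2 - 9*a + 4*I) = a*(a + 5)/(a^2 - 5*I*a - 4)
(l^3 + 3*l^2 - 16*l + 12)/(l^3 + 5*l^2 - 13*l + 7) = (l^2 + 4*l - 12)/(l^2 + 6*l - 7)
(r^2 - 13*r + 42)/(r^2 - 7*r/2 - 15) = 2*(r - 7)/(2*r + 5)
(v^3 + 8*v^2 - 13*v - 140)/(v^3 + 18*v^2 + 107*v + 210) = (v - 4)/(v + 6)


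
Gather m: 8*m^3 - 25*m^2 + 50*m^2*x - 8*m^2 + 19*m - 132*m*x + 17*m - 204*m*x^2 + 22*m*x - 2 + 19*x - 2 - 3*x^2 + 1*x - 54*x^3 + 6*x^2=8*m^3 + m^2*(50*x - 33) + m*(-204*x^2 - 110*x + 36) - 54*x^3 + 3*x^2 + 20*x - 4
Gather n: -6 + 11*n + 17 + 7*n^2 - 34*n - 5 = 7*n^2 - 23*n + 6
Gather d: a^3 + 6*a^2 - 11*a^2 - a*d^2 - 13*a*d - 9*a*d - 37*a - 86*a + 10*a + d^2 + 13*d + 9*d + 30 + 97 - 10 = a^3 - 5*a^2 - 113*a + d^2*(1 - a) + d*(22 - 22*a) + 117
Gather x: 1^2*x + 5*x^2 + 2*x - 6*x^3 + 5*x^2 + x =-6*x^3 + 10*x^2 + 4*x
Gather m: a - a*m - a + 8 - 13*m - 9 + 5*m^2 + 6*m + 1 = 5*m^2 + m*(-a - 7)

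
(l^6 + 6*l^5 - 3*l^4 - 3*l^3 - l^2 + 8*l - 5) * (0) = 0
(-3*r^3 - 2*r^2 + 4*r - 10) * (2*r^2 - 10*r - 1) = -6*r^5 + 26*r^4 + 31*r^3 - 58*r^2 + 96*r + 10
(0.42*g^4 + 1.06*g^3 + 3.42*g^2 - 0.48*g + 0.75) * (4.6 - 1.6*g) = -0.672*g^5 + 0.236*g^4 - 0.596000000000001*g^3 + 16.5*g^2 - 3.408*g + 3.45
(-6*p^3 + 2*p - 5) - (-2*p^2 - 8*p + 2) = -6*p^3 + 2*p^2 + 10*p - 7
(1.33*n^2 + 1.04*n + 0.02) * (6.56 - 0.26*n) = -0.3458*n^3 + 8.4544*n^2 + 6.8172*n + 0.1312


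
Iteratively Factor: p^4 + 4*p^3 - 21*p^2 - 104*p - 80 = (p + 4)*(p^3 - 21*p - 20) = (p - 5)*(p + 4)*(p^2 + 5*p + 4) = (p - 5)*(p + 4)^2*(p + 1)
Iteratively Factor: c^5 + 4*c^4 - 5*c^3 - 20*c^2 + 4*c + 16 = (c + 1)*(c^4 + 3*c^3 - 8*c^2 - 12*c + 16) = (c - 1)*(c + 1)*(c^3 + 4*c^2 - 4*c - 16) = (c - 2)*(c - 1)*(c + 1)*(c^2 + 6*c + 8) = (c - 2)*(c - 1)*(c + 1)*(c + 4)*(c + 2)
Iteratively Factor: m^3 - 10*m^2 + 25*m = (m - 5)*(m^2 - 5*m) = m*(m - 5)*(m - 5)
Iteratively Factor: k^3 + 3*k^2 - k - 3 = (k + 1)*(k^2 + 2*k - 3) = (k - 1)*(k + 1)*(k + 3)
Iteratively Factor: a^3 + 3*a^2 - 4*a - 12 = (a + 2)*(a^2 + a - 6) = (a - 2)*(a + 2)*(a + 3)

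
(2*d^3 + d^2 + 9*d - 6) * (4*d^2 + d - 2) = 8*d^5 + 6*d^4 + 33*d^3 - 17*d^2 - 24*d + 12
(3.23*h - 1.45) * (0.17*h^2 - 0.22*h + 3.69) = 0.5491*h^3 - 0.9571*h^2 + 12.2377*h - 5.3505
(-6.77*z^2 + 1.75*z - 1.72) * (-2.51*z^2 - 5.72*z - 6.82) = 16.9927*z^4 + 34.3319*z^3 + 40.4786*z^2 - 2.0966*z + 11.7304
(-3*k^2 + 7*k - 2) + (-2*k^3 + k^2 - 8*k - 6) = -2*k^3 - 2*k^2 - k - 8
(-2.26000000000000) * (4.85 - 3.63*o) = 8.2038*o - 10.961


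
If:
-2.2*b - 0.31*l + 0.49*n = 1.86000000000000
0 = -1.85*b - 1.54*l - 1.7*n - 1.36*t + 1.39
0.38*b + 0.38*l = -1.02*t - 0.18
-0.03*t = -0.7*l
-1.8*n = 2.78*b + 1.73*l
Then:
No Solution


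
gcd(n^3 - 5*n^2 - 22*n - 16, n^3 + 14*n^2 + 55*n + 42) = n + 1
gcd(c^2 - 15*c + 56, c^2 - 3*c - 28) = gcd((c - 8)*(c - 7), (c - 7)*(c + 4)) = c - 7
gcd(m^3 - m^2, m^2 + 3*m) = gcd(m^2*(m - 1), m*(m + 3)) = m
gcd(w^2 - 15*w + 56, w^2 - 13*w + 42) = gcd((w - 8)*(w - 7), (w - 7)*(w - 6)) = w - 7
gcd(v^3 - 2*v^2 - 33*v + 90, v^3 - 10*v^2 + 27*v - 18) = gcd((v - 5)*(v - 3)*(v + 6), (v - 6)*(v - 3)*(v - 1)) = v - 3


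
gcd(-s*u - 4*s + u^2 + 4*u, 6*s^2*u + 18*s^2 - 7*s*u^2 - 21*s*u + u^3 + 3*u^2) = s - u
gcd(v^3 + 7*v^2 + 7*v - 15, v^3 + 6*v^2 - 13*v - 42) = 1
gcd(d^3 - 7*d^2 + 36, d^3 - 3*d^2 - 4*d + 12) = d^2 - d - 6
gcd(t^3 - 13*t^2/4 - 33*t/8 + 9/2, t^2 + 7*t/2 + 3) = t + 3/2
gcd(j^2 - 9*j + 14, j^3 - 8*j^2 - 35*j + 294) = j - 7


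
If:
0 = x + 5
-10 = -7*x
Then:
No Solution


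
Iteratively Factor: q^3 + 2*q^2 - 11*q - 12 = (q + 1)*(q^2 + q - 12) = (q + 1)*(q + 4)*(q - 3)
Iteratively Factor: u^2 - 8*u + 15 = (u - 3)*(u - 5)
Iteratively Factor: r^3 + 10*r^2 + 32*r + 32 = (r + 2)*(r^2 + 8*r + 16) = (r + 2)*(r + 4)*(r + 4)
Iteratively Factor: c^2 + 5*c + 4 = (c + 4)*(c + 1)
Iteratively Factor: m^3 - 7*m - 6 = (m + 1)*(m^2 - m - 6) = (m - 3)*(m + 1)*(m + 2)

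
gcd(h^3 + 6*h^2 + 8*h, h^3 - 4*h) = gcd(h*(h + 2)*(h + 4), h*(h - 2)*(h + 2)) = h^2 + 2*h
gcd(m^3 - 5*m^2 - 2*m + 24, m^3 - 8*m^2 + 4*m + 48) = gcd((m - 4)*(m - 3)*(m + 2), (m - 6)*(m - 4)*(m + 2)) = m^2 - 2*m - 8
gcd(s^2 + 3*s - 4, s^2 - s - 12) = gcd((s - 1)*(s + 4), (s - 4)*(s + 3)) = 1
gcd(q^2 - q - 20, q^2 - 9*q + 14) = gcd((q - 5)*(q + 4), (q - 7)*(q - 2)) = 1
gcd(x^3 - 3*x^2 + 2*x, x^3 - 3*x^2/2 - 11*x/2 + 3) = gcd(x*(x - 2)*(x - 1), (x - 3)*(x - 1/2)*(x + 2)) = 1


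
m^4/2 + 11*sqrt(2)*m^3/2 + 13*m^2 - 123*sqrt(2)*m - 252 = (m/2 + sqrt(2)/2)*(m - 3*sqrt(2))*(m + 6*sqrt(2))*(m + 7*sqrt(2))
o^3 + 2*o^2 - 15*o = o*(o - 3)*(o + 5)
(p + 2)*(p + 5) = p^2 + 7*p + 10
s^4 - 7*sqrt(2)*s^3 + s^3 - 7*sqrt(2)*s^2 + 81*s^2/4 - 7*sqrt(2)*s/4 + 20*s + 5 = (s + 1/2)^2*(s - 5*sqrt(2))*(s - 2*sqrt(2))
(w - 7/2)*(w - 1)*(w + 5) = w^3 + w^2/2 - 19*w + 35/2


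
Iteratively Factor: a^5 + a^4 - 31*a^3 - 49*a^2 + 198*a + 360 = (a - 5)*(a^4 + 6*a^3 - a^2 - 54*a - 72) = (a - 5)*(a + 4)*(a^3 + 2*a^2 - 9*a - 18) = (a - 5)*(a + 2)*(a + 4)*(a^2 - 9) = (a - 5)*(a - 3)*(a + 2)*(a + 4)*(a + 3)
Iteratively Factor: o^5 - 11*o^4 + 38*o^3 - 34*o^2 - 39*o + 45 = (o - 5)*(o^4 - 6*o^3 + 8*o^2 + 6*o - 9) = (o - 5)*(o - 3)*(o^3 - 3*o^2 - o + 3) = (o - 5)*(o - 3)^2*(o^2 - 1) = (o - 5)*(o - 3)^2*(o - 1)*(o + 1)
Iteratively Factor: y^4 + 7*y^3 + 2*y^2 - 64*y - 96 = (y + 4)*(y^3 + 3*y^2 - 10*y - 24) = (y - 3)*(y + 4)*(y^2 + 6*y + 8) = (y - 3)*(y + 4)^2*(y + 2)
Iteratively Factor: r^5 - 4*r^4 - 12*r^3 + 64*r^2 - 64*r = (r - 2)*(r^4 - 2*r^3 - 16*r^2 + 32*r) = (r - 2)*(r + 4)*(r^3 - 6*r^2 + 8*r) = (r - 4)*(r - 2)*(r + 4)*(r^2 - 2*r) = r*(r - 4)*(r - 2)*(r + 4)*(r - 2)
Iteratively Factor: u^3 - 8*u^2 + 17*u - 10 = (u - 2)*(u^2 - 6*u + 5) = (u - 5)*(u - 2)*(u - 1)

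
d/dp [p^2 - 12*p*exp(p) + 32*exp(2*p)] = -12*p*exp(p) + 2*p + 64*exp(2*p) - 12*exp(p)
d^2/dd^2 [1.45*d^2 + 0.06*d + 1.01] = 2.90000000000000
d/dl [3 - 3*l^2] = -6*l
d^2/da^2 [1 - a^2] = -2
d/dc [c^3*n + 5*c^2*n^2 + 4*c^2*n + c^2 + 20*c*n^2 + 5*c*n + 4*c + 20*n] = 3*c^2*n + 10*c*n^2 + 8*c*n + 2*c + 20*n^2 + 5*n + 4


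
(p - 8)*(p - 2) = p^2 - 10*p + 16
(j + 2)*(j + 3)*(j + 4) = j^3 + 9*j^2 + 26*j + 24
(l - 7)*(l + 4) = l^2 - 3*l - 28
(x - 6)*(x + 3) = x^2 - 3*x - 18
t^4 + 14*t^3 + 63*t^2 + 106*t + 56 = (t + 1)*(t + 2)*(t + 4)*(t + 7)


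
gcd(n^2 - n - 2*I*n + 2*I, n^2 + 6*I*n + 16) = n - 2*I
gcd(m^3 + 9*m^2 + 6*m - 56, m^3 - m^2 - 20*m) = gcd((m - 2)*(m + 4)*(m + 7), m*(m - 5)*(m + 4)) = m + 4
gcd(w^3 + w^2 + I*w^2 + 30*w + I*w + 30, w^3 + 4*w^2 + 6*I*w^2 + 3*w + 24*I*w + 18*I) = w^2 + w*(1 + 6*I) + 6*I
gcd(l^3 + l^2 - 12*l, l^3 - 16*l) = l^2 + 4*l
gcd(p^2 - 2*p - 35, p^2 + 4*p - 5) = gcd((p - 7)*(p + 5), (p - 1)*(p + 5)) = p + 5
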